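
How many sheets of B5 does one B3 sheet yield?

B3 = 353 × 500 mm; B5 = 176 × 250 mm.
Each halving step doubles the count; 2 steps from B3 to B5.
2^2 = 4.

4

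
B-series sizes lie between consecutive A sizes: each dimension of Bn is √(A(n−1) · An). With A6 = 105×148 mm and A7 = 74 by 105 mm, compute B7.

Short side: √(105 · 74) = √7770 ≈ 88.1 → 88 mm
Long side: √(148 · 105) = √15540 ≈ 124.7 → 125 mm

88 × 125 mm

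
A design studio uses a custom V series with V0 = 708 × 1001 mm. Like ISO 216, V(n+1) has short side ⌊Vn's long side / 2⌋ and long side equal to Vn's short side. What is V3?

250 × 354 mm

V1: ⌊1001/2⌋ × 708 = 500 × 708 mm
V2: ⌊708/2⌋ × 500 = 354 × 500 mm
V3: ⌊500/2⌋ × 354 = 250 × 354 mm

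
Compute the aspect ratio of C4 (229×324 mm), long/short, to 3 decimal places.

1.415

324 / 229 = 1.415
Matches √2 ≈ 1.414 — the ISO 216 defining ratio.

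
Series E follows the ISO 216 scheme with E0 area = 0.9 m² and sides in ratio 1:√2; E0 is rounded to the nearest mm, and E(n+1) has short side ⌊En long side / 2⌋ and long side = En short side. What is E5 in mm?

141 × 199 mm

Let E0's short side be w mm. w · w√2 = 0.9 m² = 900,000 mm², so w ≈ 797.7 mm and w√2 ≈ 1128.2 mm → E0 = 798 × 1128 mm.
E1: ⌊1128/2⌋ × 798 = 564 × 798 mm
E2: ⌊798/2⌋ × 564 = 399 × 564 mm
E3: ⌊564/2⌋ × 399 = 282 × 399 mm
E4: ⌊399/2⌋ × 282 = 199 × 282 mm
E5: ⌊282/2⌋ × 199 = 141 × 199 mm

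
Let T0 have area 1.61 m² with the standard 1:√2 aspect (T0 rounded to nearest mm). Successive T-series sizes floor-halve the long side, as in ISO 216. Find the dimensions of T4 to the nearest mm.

Let T0's short side be w mm. w · w√2 = 1.61 m² = 1,610,000 mm², so w ≈ 1067.0 mm and w√2 ≈ 1508.9 mm → T0 = 1067 × 1509 mm.
T1: ⌊1509/2⌋ × 1067 = 754 × 1067 mm
T2: ⌊1067/2⌋ × 754 = 533 × 754 mm
T3: ⌊754/2⌋ × 533 = 377 × 533 mm
T4: ⌊533/2⌋ × 377 = 266 × 377 mm

266 × 377 mm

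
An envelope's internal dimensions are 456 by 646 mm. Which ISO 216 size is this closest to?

C2 (458 × 648 mm)

Aspect ratio 646/456 ≈ 1.417 — close to the ISO √2 ≈ 1.414.
In the C-series (envelope sizes, between A and B): C2 = 458 × 648 mm.
Off by 4 mm total — nearest standard size.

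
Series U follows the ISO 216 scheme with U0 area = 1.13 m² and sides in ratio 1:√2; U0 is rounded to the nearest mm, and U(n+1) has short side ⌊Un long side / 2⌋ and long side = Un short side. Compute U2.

447 × 632 mm

Let U0's short side be w mm. w · w√2 = 1.13 m² = 1,130,000 mm², so w ≈ 893.9 mm and w√2 ≈ 1264.1 mm → U0 = 894 × 1264 mm.
U1: ⌊1264/2⌋ × 894 = 632 × 894 mm
U2: ⌊894/2⌋ × 632 = 447 × 632 mm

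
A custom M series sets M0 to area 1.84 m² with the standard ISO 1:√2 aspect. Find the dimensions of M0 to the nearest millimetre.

1141 × 1613 mm

Let the short side be w mm. Then w · w√2 = 1.84 m² = 1,840,000 mm².
w² = 1,840,000/√2, so w ≈ 1140.6 mm; long side = w√2 ≈ 1613.1 mm.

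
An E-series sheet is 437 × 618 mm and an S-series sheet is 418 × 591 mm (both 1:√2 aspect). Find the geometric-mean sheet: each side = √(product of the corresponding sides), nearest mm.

427 × 604 mm

Short side: √(437 · 418) = √182666 ≈ 427.4 → 427 mm
Long side: √(618 · 591) = √365238 ≈ 604.3 → 604 mm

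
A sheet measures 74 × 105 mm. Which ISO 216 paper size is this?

A7 (74 × 105 mm)

Aspect ratio 105/74 ≈ 1.419 — close to the ISO √2 ≈ 1.414.
In the A-series (A0 area = 1 m²): A7 = 74 × 105 mm.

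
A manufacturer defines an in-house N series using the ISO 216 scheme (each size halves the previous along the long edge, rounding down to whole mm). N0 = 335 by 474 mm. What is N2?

N1: ⌊474/2⌋ × 335 = 237 × 335 mm
N2: ⌊335/2⌋ × 237 = 167 × 237 mm

167 × 237 mm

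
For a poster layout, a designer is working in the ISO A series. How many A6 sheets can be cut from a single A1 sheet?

Each ISO step halves the sheet: 1 × A1 → 2 × A2 → 4 × A3 → 8 × A4 → …
From A1 to A6 is 5 halving steps: 2^5 = 32.

32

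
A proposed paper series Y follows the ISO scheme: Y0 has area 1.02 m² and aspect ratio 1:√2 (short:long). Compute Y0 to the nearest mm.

Let the short side be w mm. Then w · w√2 = 1.02 m² = 1,020,000 mm².
w² = 1,020,000/√2, so w ≈ 849.3 mm; long side = w√2 ≈ 1201.0 mm.

849 × 1201 mm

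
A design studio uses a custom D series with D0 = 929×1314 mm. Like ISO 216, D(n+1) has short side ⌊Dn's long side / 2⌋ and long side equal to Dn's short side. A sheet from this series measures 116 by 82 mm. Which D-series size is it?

D0: 929 × 1314 mm
D1: 657 × 929 mm
D2: 464 × 657 mm
D3: 328 × 464 mm
D4: 232 × 328 mm
D5: 164 × 232 mm
D6: 116 × 164 mm
D7: 82 × 116 mm
D8: 58 × 82 mm
→ matches D7.

D7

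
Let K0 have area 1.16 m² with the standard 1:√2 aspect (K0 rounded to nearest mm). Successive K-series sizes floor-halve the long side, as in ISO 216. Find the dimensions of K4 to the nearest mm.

Let K0's short side be w mm. w · w√2 = 1.16 m² = 1,160,000 mm², so w ≈ 905.7 mm and w√2 ≈ 1280.8 mm → K0 = 906 × 1281 mm.
K1: ⌊1281/2⌋ × 906 = 640 × 906 mm
K2: ⌊906/2⌋ × 640 = 453 × 640 mm
K3: ⌊640/2⌋ × 453 = 320 × 453 mm
K4: ⌊453/2⌋ × 320 = 226 × 320 mm

226 × 320 mm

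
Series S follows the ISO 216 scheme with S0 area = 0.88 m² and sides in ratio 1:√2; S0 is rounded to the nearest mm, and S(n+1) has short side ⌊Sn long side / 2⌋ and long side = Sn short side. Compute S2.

Let S0's short side be w mm. w · w√2 = 0.88 m² = 880,000 mm², so w ≈ 788.8 mm and w√2 ≈ 1115.6 mm → S0 = 789 × 1116 mm.
S1: ⌊1116/2⌋ × 789 = 558 × 789 mm
S2: ⌊789/2⌋ × 558 = 394 × 558 mm

394 × 558 mm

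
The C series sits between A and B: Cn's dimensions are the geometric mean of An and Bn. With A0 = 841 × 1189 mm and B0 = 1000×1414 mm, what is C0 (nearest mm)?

917 × 1297 mm

Short side: √(841 · 1000) = √841000 ≈ 917.1 → 917 mm
Long side: √(1189 · 1414) = √1681246 ≈ 1296.6 → 1297 mm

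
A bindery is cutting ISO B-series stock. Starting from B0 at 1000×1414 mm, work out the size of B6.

B1: ⌊1414/2⌋ × 1000 = 707 × 1000 mm
B2: ⌊1000/2⌋ × 707 = 500 × 707 mm
B3: ⌊707/2⌋ × 500 = 353 × 500 mm
B4: ⌊500/2⌋ × 353 = 250 × 353 mm
B5: ⌊353/2⌋ × 250 = 176 × 250 mm
B6: ⌊250/2⌋ × 176 = 125 × 176 mm

125 × 176 mm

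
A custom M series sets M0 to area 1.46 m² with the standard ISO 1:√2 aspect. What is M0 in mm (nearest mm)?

Let the short side be w mm. Then w · w√2 = 1.46 m² = 1,460,000 mm².
w² = 1,460,000/√2, so w ≈ 1016.1 mm; long side = w√2 ≈ 1436.9 mm.

1016 × 1437 mm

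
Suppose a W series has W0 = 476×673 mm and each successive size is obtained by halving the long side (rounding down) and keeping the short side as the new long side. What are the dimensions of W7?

42 × 59 mm

W1 = 336 × 476 mm (from W0 by 1 halving).
W2: ⌊476/2⌋ × 336 = 238 × 336 mm
W3: ⌊336/2⌋ × 238 = 168 × 238 mm
W4: ⌊238/2⌋ × 168 = 119 × 168 mm
W5: ⌊168/2⌋ × 119 = 84 × 119 mm
W6: ⌊119/2⌋ × 84 = 59 × 84 mm
W7: ⌊84/2⌋ × 59 = 42 × 59 mm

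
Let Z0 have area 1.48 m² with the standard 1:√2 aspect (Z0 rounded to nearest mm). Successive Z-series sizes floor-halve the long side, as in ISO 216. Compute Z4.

Let Z0's short side be w mm. w · w√2 = 1.48 m² = 1,480,000 mm², so w ≈ 1023.0 mm and w√2 ≈ 1446.7 mm → Z0 = 1023 × 1447 mm.
Z1: ⌊1447/2⌋ × 1023 = 723 × 1023 mm
Z2: ⌊1023/2⌋ × 723 = 511 × 723 mm
Z3: ⌊723/2⌋ × 511 = 361 × 511 mm
Z4: ⌊511/2⌋ × 361 = 255 × 361 mm

255 × 361 mm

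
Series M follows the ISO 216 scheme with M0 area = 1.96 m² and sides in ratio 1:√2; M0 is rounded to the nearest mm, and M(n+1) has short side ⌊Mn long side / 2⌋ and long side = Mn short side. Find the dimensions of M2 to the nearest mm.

Let M0's short side be w mm. w · w√2 = 1.96 m² = 1,960,000 mm², so w ≈ 1177.3 mm and w√2 ≈ 1664.9 mm → M0 = 1177 × 1665 mm.
M1: ⌊1665/2⌋ × 1177 = 832 × 1177 mm
M2: ⌊1177/2⌋ × 832 = 588 × 832 mm

588 × 832 mm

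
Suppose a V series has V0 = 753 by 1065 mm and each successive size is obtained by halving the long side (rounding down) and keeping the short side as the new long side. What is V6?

V1: ⌊1065/2⌋ × 753 = 532 × 753 mm
V2: ⌊753/2⌋ × 532 = 376 × 532 mm
V3: ⌊532/2⌋ × 376 = 266 × 376 mm
V4: ⌊376/2⌋ × 266 = 188 × 266 mm
V5: ⌊266/2⌋ × 188 = 133 × 188 mm
V6: ⌊188/2⌋ × 133 = 94 × 133 mm

94 × 133 mm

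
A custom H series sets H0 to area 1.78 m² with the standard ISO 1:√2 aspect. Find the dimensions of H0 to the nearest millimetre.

Let the short side be w mm. Then w · w√2 = 1.78 m² = 1,780,000 mm².
w² = 1,780,000/√2, so w ≈ 1121.9 mm; long side = w√2 ≈ 1586.6 mm.

1122 × 1587 mm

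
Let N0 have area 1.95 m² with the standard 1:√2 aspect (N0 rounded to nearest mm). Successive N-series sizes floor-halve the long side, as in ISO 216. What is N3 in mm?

Let N0's short side be w mm. w · w√2 = 1.95 m² = 1,950,000 mm², so w ≈ 1174.2 mm and w√2 ≈ 1660.6 mm → N0 = 1174 × 1661 mm.
N1: ⌊1661/2⌋ × 1174 = 830 × 1174 mm
N2: ⌊1174/2⌋ × 830 = 587 × 830 mm
N3: ⌊830/2⌋ × 587 = 415 × 587 mm

415 × 587 mm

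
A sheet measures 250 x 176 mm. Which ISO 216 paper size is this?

B5 (176 × 250 mm)

Aspect ratio 250/176 ≈ 1.420 — close to the ISO √2 ≈ 1.414.
In the B-series (B0 = 1000 × 1414 mm): B5 = 176 × 250 mm.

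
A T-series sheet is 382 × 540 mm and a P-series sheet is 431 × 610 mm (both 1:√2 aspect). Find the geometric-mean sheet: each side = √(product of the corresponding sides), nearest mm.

406 × 574 mm

Short side: √(382 · 431) = √164642 ≈ 405.8 → 406 mm
Long side: √(540 · 610) = √329400 ≈ 573.9 → 574 mm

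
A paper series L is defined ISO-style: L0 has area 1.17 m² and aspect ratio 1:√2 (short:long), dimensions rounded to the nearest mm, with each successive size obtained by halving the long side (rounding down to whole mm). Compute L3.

321 × 455 mm

Let L0's short side be w mm. w · w√2 = 1.17 m² = 1,170,000 mm², so w ≈ 909.6 mm and w√2 ≈ 1286.3 mm → L0 = 910 × 1286 mm.
L1: ⌊1286/2⌋ × 910 = 643 × 910 mm
L2: ⌊910/2⌋ × 643 = 455 × 643 mm
L3: ⌊643/2⌋ × 455 = 321 × 455 mm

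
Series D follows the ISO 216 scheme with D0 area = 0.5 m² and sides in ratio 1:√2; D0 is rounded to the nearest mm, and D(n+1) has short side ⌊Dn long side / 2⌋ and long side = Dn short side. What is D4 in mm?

Let D0's short side be w mm. w · w√2 = 0.5 m² = 500,000 mm², so w ≈ 594.6 mm and w√2 ≈ 840.9 mm → D0 = 595 × 841 mm.
D1: ⌊841/2⌋ × 595 = 420 × 595 mm
D2: ⌊595/2⌋ × 420 = 297 × 420 mm
D3: ⌊420/2⌋ × 297 = 210 × 297 mm
D4: ⌊297/2⌋ × 210 = 148 × 210 mm

148 × 210 mm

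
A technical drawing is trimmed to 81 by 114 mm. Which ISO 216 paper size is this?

C7 (81 × 114 mm)

Aspect ratio 114/81 ≈ 1.407 — close to the ISO √2 ≈ 1.414.
In the C-series (envelope sizes, between A and B): C7 = 81 × 114 mm.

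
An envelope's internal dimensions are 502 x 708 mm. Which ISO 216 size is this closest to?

B2 (500 × 707 mm)

Aspect ratio 708/502 ≈ 1.410 — close to the ISO √2 ≈ 1.414.
In the B-series (B0 = 1000 × 1414 mm): B2 = 500 × 707 mm.
Off by 3 mm total — nearest standard size.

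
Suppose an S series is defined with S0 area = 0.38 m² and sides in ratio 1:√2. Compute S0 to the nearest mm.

518 × 733 mm

Let the short side be w mm. Then w · w√2 = 0.38 m² = 380,000 mm².
w² = 380,000/√2, so w ≈ 518.4 mm; long side = w√2 ≈ 733.1 mm.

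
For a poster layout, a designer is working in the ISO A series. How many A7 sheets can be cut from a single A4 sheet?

Each ISO step halves the sheet: 1 × A4 → 2 × A5 → 4 × A6 → 8 × A7
From A4 to A7 is 3 halving steps: 2^3 = 8.

8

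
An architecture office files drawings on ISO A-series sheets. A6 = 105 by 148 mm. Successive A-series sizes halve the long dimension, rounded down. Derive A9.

A7: ⌊148/2⌋ × 105 = 74 × 105 mm
A8: ⌊105/2⌋ × 74 = 52 × 74 mm
A9: ⌊74/2⌋ × 52 = 37 × 52 mm

37 × 52 mm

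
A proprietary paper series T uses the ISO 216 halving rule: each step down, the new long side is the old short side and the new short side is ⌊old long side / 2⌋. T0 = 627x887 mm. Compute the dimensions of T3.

221 × 313 mm

T1: ⌊887/2⌋ × 627 = 443 × 627 mm
T2: ⌊627/2⌋ × 443 = 313 × 443 mm
T3: ⌊443/2⌋ × 313 = 221 × 313 mm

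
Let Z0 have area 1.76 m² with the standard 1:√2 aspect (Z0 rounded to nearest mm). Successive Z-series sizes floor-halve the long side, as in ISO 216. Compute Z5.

197 × 279 mm

Let Z0's short side be w mm. w · w√2 = 1.76 m² = 1,760,000 mm², so w ≈ 1115.6 mm and w√2 ≈ 1577.7 mm → Z0 = 1116 × 1578 mm.
Z1: ⌊1578/2⌋ × 1116 = 789 × 1116 mm
Z2: ⌊1116/2⌋ × 789 = 558 × 789 mm
Z3: ⌊789/2⌋ × 558 = 394 × 558 mm
Z4: ⌊558/2⌋ × 394 = 279 × 394 mm
Z5: ⌊394/2⌋ × 279 = 197 × 279 mm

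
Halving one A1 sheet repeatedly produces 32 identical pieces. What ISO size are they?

32 = 2^5, so 5 halving steps.
A1 → A2 → … → A6 after 5 steps.

A6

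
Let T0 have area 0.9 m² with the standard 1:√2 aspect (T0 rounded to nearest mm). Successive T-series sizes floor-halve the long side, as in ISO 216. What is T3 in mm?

282 × 399 mm

Let T0's short side be w mm. w · w√2 = 0.9 m² = 900,000 mm², so w ≈ 797.7 mm and w√2 ≈ 1128.2 mm → T0 = 798 × 1128 mm.
T1: ⌊1128/2⌋ × 798 = 564 × 798 mm
T2: ⌊798/2⌋ × 564 = 399 × 564 mm
T3: ⌊564/2⌋ × 399 = 282 × 399 mm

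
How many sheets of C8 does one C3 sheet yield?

Each ISO step halves the sheet: 1 × C3 → 2 × C4 → 4 × C5 → 8 × C6 → …
From C3 to C8 is 5 halving steps: 2^5 = 32.

32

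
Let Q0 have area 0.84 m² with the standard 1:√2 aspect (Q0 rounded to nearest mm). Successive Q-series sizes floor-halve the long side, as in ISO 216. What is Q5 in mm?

Let Q0's short side be w mm. w · w√2 = 0.84 m² = 840,000 mm², so w ≈ 770.7 mm and w√2 ≈ 1089.9 mm → Q0 = 771 × 1090 mm.
Q1: ⌊1090/2⌋ × 771 = 545 × 771 mm
Q2: ⌊771/2⌋ × 545 = 385 × 545 mm
Q3: ⌊545/2⌋ × 385 = 272 × 385 mm
Q4: ⌊385/2⌋ × 272 = 192 × 272 mm
Q5: ⌊272/2⌋ × 192 = 136 × 192 mm

136 × 192 mm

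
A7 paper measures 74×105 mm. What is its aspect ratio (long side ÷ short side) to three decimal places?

105 / 74 = 1.419
ISO 216 targets √2 ≈ 1.414; the +0.005 deviation is from mm rounding.

1.419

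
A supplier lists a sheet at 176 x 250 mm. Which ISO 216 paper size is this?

Aspect ratio 250/176 ≈ 1.420 — close to the ISO √2 ≈ 1.414.
In the B-series (B0 = 1000 × 1414 mm): B5 = 176 × 250 mm.

B5 (176 × 250 mm)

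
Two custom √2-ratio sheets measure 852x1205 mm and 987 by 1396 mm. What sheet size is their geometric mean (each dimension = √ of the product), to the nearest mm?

917 × 1297 mm

Short side: √(852 · 987) = √840924 ≈ 917.0 → 917 mm
Long side: √(1205 · 1396) = √1682180 ≈ 1297.0 → 1297 mm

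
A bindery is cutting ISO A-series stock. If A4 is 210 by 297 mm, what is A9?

37 × 52 mm

A5: ⌊297/2⌋ × 210 = 148 × 210 mm
A6: ⌊210/2⌋ × 148 = 105 × 148 mm
A7: ⌊148/2⌋ × 105 = 74 × 105 mm
A8: ⌊105/2⌋ × 74 = 52 × 74 mm
A9: ⌊74/2⌋ × 52 = 37 × 52 mm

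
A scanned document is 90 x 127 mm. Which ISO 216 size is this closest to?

B7 (88 × 125 mm)

Aspect ratio 127/90 ≈ 1.411 — close to the ISO √2 ≈ 1.414.
In the B-series (B0 = 1000 × 1414 mm): B7 = 88 × 125 mm.
Off by 4 mm total — nearest standard size.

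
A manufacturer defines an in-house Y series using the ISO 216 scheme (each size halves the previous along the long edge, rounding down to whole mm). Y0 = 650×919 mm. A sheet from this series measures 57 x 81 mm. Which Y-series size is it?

Y7

Y0: 650 × 919 mm
Y1: 459 × 650 mm
Y2: 325 × 459 mm
Y3: 229 × 325 mm
Y4: 162 × 229 mm
Y5: 114 × 162 mm
Y6: 81 × 114 mm
Y7: 57 × 81 mm
Y8: 40 × 57 mm
→ matches Y7.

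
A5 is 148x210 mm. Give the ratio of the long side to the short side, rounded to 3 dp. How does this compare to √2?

210 / 148 = 1.419
ISO 216 targets √2 ≈ 1.414; the +0.005 deviation is from mm rounding.

1.419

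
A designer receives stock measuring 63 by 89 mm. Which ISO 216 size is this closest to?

Aspect ratio 89/63 ≈ 1.413 — close to the ISO √2 ≈ 1.414.
In the B-series (B0 = 1000 × 1414 mm): B8 = 62 × 88 mm.
Off by 2 mm total — nearest standard size.

B8 (62 × 88 mm)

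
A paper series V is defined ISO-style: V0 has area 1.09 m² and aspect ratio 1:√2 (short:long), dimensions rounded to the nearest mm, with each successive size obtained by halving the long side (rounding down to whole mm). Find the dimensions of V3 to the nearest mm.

310 × 439 mm

Let V0's short side be w mm. w · w√2 = 1.09 m² = 1,090,000 mm², so w ≈ 877.9 mm and w√2 ≈ 1241.6 mm → V0 = 878 × 1242 mm.
V1: ⌊1242/2⌋ × 878 = 621 × 878 mm
V2: ⌊878/2⌋ × 621 = 439 × 621 mm
V3: ⌊621/2⌋ × 439 = 310 × 439 mm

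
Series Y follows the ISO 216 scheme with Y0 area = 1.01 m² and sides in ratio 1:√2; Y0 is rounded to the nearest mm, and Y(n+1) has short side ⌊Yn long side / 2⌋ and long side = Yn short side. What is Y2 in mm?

Let Y0's short side be w mm. w · w√2 = 1.01 m² = 1,010,000 mm², so w ≈ 845.1 mm and w√2 ≈ 1195.1 mm → Y0 = 845 × 1195 mm.
Y1: ⌊1195/2⌋ × 845 = 597 × 845 mm
Y2: ⌊845/2⌋ × 597 = 422 × 597 mm

422 × 597 mm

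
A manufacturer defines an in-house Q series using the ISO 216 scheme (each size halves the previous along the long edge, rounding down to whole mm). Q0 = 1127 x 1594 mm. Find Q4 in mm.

281 × 398 mm

Q1: ⌊1594/2⌋ × 1127 = 797 × 1127 mm
Q2: ⌊1127/2⌋ × 797 = 563 × 797 mm
Q3: ⌊797/2⌋ × 563 = 398 × 563 mm
Q4: ⌊563/2⌋ × 398 = 281 × 398 mm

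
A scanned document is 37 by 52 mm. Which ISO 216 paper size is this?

A9 (37 × 52 mm)

Aspect ratio 52/37 ≈ 1.405 — close to the ISO √2 ≈ 1.414.
In the A-series (A0 area = 1 m²): A9 = 37 × 52 mm.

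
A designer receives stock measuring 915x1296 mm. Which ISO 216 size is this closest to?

Aspect ratio 1296/915 ≈ 1.416 — close to the ISO √2 ≈ 1.414.
In the C-series (envelope sizes, between A and B): C0 = 917 × 1297 mm.
Off by 3 mm total — nearest standard size.

C0 (917 × 1297 mm)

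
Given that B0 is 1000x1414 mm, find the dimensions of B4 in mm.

B1: ⌊1414/2⌋ × 1000 = 707 × 1000 mm
B2: ⌊1000/2⌋ × 707 = 500 × 707 mm
B3: ⌊707/2⌋ × 500 = 353 × 500 mm
B4: ⌊500/2⌋ × 353 = 250 × 353 mm

250 × 353 mm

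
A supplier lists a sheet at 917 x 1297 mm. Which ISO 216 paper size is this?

Aspect ratio 1297/917 ≈ 1.414 — close to the ISO √2 ≈ 1.414.
In the C-series (envelope sizes, between A and B): C0 = 917 × 1297 mm.

C0 (917 × 1297 mm)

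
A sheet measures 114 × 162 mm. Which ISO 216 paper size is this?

Aspect ratio 162/114 ≈ 1.421 — close to the ISO √2 ≈ 1.414.
In the C-series (envelope sizes, between A and B): C6 = 114 × 162 mm.

C6 (114 × 162 mm)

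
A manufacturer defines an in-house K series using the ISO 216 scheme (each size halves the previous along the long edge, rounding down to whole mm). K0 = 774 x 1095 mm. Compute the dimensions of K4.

193 × 273 mm

K1: ⌊1095/2⌋ × 774 = 547 × 774 mm
K2: ⌊774/2⌋ × 547 = 387 × 547 mm
K3: ⌊547/2⌋ × 387 = 273 × 387 mm
K4: ⌊387/2⌋ × 273 = 193 × 273 mm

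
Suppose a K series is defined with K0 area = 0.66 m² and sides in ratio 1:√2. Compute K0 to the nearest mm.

683 × 966 mm

Let the short side be w mm. Then w · w√2 = 0.66 m² = 660,000 mm².
w² = 660,000/√2, so w ≈ 683.1 mm; long side = w√2 ≈ 966.1 mm.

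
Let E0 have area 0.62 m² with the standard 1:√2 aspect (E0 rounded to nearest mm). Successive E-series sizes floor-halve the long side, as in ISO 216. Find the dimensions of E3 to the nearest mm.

234 × 331 mm

Let E0's short side be w mm. w · w√2 = 0.62 m² = 620,000 mm², so w ≈ 662.1 mm and w√2 ≈ 936.4 mm → E0 = 662 × 936 mm.
E1: ⌊936/2⌋ × 662 = 468 × 662 mm
E2: ⌊662/2⌋ × 468 = 331 × 468 mm
E3: ⌊468/2⌋ × 331 = 234 × 331 mm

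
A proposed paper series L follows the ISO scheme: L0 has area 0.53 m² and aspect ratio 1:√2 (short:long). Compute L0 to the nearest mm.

Let the short side be w mm. Then w · w√2 = 0.53 m² = 530,000 mm².
w² = 530,000/√2, so w ≈ 612.2 mm; long side = w√2 ≈ 865.8 mm.

612 × 866 mm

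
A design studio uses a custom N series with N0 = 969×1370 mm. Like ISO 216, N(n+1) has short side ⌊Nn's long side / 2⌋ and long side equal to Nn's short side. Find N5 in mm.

N1: ⌊1370/2⌋ × 969 = 685 × 969 mm
N2: ⌊969/2⌋ × 685 = 484 × 685 mm
N3: ⌊685/2⌋ × 484 = 342 × 484 mm
N4: ⌊484/2⌋ × 342 = 242 × 342 mm
N5: ⌊342/2⌋ × 242 = 171 × 242 mm

171 × 242 mm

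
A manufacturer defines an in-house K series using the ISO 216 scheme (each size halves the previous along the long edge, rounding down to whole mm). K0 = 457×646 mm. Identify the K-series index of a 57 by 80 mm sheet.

K0: 457 × 646 mm
K1: 323 × 457 mm
K2: 228 × 323 mm
K3: 161 × 228 mm
K4: 114 × 161 mm
K5: 80 × 114 mm
K6: 57 × 80 mm
K7: 40 × 57 mm
→ matches K6.

K6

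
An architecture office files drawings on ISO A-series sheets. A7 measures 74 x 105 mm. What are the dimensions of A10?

A8: ⌊105/2⌋ × 74 = 52 × 74 mm
A9: ⌊74/2⌋ × 52 = 37 × 52 mm
A10: ⌊52/2⌋ × 37 = 26 × 37 mm

26 × 37 mm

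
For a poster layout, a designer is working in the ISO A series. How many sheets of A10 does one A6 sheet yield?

A6 = 105 × 148 mm; A10 = 26 × 37 mm.
Each halving step doubles the count; 4 steps from A6 to A10.
2^4 = 16.

16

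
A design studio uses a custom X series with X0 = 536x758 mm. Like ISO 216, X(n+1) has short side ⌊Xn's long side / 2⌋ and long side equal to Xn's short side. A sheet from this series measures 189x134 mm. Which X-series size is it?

X0: 536 × 758 mm
X1: 379 × 536 mm
X2: 268 × 379 mm
X3: 189 × 268 mm
X4: 134 × 189 mm
X5: 94 × 134 mm
→ matches X4.

X4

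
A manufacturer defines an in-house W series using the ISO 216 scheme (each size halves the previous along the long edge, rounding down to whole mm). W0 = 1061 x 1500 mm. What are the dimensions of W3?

375 × 530 mm

W1: ⌊1500/2⌋ × 1061 = 750 × 1061 mm
W2: ⌊1061/2⌋ × 750 = 530 × 750 mm
W3: ⌊750/2⌋ × 530 = 375 × 530 mm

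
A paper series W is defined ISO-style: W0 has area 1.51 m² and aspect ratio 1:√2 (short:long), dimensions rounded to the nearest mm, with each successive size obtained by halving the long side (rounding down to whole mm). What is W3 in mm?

Let W0's short side be w mm. w · w√2 = 1.51 m² = 1,510,000 mm², so w ≈ 1033.3 mm and w√2 ≈ 1461.3 mm → W0 = 1033 × 1461 mm.
W1: ⌊1461/2⌋ × 1033 = 730 × 1033 mm
W2: ⌊1033/2⌋ × 730 = 516 × 730 mm
W3: ⌊730/2⌋ × 516 = 365 × 516 mm

365 × 516 mm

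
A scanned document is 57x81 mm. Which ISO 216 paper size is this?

C8 (57 × 81 mm)

Aspect ratio 81/57 ≈ 1.421 — close to the ISO √2 ≈ 1.414.
In the C-series (envelope sizes, between A and B): C8 = 57 × 81 mm.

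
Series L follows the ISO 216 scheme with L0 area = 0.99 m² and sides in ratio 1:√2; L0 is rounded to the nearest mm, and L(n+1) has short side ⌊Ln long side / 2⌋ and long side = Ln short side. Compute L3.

Let L0's short side be w mm. w · w√2 = 0.99 m² = 990,000 mm², so w ≈ 836.7 mm and w√2 ≈ 1183.2 mm → L0 = 837 × 1183 mm.
L1: ⌊1183/2⌋ × 837 = 591 × 837 mm
L2: ⌊837/2⌋ × 591 = 418 × 591 mm
L3: ⌊591/2⌋ × 418 = 295 × 418 mm

295 × 418 mm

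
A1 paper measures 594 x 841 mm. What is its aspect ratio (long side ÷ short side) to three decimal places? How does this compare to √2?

1.416

841 / 594 = 1.416
ISO 216 targets √2 ≈ 1.414; the +0.002 deviation is from mm rounding.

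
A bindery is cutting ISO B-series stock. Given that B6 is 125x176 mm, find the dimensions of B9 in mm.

44 × 62 mm

B7: ⌊176/2⌋ × 125 = 88 × 125 mm
B8: ⌊125/2⌋ × 88 = 62 × 88 mm
B9: ⌊88/2⌋ × 62 = 44 × 62 mm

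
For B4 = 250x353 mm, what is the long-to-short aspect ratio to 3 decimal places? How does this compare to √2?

1.412

353 / 250 = 1.412
ISO 216 targets √2 ≈ 1.414; the -0.002 deviation is from mm rounding.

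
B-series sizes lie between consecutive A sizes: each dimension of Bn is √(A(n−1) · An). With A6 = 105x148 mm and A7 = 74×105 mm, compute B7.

88 × 125 mm

Short side: √(105 · 74) = √7770 ≈ 88.1 → 88 mm
Long side: √(148 · 105) = √15540 ≈ 124.7 → 125 mm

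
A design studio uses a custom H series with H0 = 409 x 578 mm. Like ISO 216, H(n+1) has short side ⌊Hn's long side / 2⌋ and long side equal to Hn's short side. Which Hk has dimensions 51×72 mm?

H0: 409 × 578 mm
H1: 289 × 409 mm
H2: 204 × 289 mm
H3: 144 × 204 mm
H4: 102 × 144 mm
H5: 72 × 102 mm
H6: 51 × 72 mm
H7: 36 × 51 mm
→ matches H6.

H6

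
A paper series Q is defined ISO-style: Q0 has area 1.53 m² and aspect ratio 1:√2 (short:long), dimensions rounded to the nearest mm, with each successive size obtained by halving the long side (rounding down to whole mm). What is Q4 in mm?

Let Q0's short side be w mm. w · w√2 = 1.53 m² = 1,530,000 mm², so w ≈ 1040.1 mm and w√2 ≈ 1471.0 mm → Q0 = 1040 × 1471 mm.
Q1: ⌊1471/2⌋ × 1040 = 735 × 1040 mm
Q2: ⌊1040/2⌋ × 735 = 520 × 735 mm
Q3: ⌊735/2⌋ × 520 = 367 × 520 mm
Q4: ⌊520/2⌋ × 367 = 260 × 367 mm

260 × 367 mm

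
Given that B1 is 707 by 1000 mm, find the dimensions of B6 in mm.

B2: ⌊1000/2⌋ × 707 = 500 × 707 mm
B3: ⌊707/2⌋ × 500 = 353 × 500 mm
B4: ⌊500/2⌋ × 353 = 250 × 353 mm
B5: ⌊353/2⌋ × 250 = 176 × 250 mm
B6: ⌊250/2⌋ × 176 = 125 × 176 mm

125 × 176 mm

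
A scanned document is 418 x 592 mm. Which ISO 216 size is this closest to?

Aspect ratio 592/418 ≈ 1.416 — close to the ISO √2 ≈ 1.414.
In the A-series (A0 area = 1 m²): A2 = 420 × 594 mm.
Off by 4 mm total — nearest standard size.

A2 (420 × 594 mm)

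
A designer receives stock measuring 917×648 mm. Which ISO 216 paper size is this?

Aspect ratio 917/648 ≈ 1.415 — close to the ISO √2 ≈ 1.414.
In the C-series (envelope sizes, between A and B): C1 = 648 × 917 mm.

C1 (648 × 917 mm)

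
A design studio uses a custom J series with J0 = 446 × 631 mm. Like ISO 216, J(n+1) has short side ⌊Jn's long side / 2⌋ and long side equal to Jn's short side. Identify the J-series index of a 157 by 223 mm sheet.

J3

J0: 446 × 631 mm
J1: 315 × 446 mm
J2: 223 × 315 mm
J3: 157 × 223 mm
J4: 111 × 157 mm
→ matches J3.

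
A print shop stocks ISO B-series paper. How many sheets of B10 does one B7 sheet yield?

B7 = 88 × 125 mm; B10 = 31 × 44 mm.
Each halving step doubles the count; 3 steps from B7 to B10.
2^3 = 8.

8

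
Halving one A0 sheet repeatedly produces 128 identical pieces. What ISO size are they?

128 = 2^7, so 7 halving steps.
A0 → A1 → … → A7 after 7 steps.

A7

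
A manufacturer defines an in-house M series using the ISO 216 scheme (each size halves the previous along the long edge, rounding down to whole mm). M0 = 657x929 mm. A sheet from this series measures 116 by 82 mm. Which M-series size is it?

M6

M0: 657 × 929 mm
M1: 464 × 657 mm
M2: 328 × 464 mm
M3: 232 × 328 mm
M4: 164 × 232 mm
M5: 116 × 164 mm
M6: 82 × 116 mm
M7: 58 × 82 mm
→ matches M6.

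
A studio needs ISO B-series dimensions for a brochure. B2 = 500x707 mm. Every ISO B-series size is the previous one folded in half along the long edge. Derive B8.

62 × 88 mm

B3: ⌊707/2⌋ × 500 = 353 × 500 mm
B4: ⌊500/2⌋ × 353 = 250 × 353 mm
B5: ⌊353/2⌋ × 250 = 176 × 250 mm
B6: ⌊250/2⌋ × 176 = 125 × 176 mm
B7: ⌊176/2⌋ × 125 = 88 × 125 mm
B8: ⌊125/2⌋ × 88 = 62 × 88 mm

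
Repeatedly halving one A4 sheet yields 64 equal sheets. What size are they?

A10

64 = 2^6, so 6 halving steps.
A4 → A5 → … → A10 after 6 steps.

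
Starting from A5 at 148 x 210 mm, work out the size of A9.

A6: ⌊210/2⌋ × 148 = 105 × 148 mm
A7: ⌊148/2⌋ × 105 = 74 × 105 mm
A8: ⌊105/2⌋ × 74 = 52 × 74 mm
A9: ⌊74/2⌋ × 52 = 37 × 52 mm

37 × 52 mm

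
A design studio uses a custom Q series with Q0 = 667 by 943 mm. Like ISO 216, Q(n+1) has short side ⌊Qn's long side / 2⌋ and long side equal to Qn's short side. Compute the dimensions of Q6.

Q1 = 471 × 667 mm (from Q0 by 1 halving).
Q2: ⌊667/2⌋ × 471 = 333 × 471 mm
Q3: ⌊471/2⌋ × 333 = 235 × 333 mm
Q4: ⌊333/2⌋ × 235 = 166 × 235 mm
Q5: ⌊235/2⌋ × 166 = 117 × 166 mm
Q6: ⌊166/2⌋ × 117 = 83 × 117 mm

83 × 117 mm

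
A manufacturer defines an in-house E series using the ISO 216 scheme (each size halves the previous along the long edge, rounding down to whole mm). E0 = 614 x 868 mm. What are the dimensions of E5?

108 × 153 mm

E1 = 434 × 614 mm (from E0 by 1 halving).
E2: ⌊614/2⌋ × 434 = 307 × 434 mm
E3: ⌊434/2⌋ × 307 = 217 × 307 mm
E4: ⌊307/2⌋ × 217 = 153 × 217 mm
E5: ⌊217/2⌋ × 153 = 108 × 153 mm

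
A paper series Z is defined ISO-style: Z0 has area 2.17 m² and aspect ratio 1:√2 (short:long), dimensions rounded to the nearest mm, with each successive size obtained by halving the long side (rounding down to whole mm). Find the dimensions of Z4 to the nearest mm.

309 × 438 mm

Let Z0's short side be w mm. w · w√2 = 2.17 m² = 2,170,000 mm², so w ≈ 1238.7 mm and w√2 ≈ 1751.8 mm → Z0 = 1239 × 1752 mm.
Z1: ⌊1752/2⌋ × 1239 = 876 × 1239 mm
Z2: ⌊1239/2⌋ × 876 = 619 × 876 mm
Z3: ⌊876/2⌋ × 619 = 438 × 619 mm
Z4: ⌊619/2⌋ × 438 = 309 × 438 mm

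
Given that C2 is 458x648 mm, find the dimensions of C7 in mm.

81 × 114 mm

C3: ⌊648/2⌋ × 458 = 324 × 458 mm
C4: ⌊458/2⌋ × 324 = 229 × 324 mm
C5: ⌊324/2⌋ × 229 = 162 × 229 mm
C6: ⌊229/2⌋ × 162 = 114 × 162 mm
C7: ⌊162/2⌋ × 114 = 81 × 114 mm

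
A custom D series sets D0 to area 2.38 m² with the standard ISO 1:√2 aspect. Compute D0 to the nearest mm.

1297 × 1835 mm

Let the short side be w mm. Then w · w√2 = 2.38 m² = 2,380,000 mm².
w² = 2,380,000/√2, so w ≈ 1297.3 mm; long side = w√2 ≈ 1834.6 mm.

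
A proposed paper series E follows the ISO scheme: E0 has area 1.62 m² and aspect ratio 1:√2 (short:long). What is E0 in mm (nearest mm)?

Let the short side be w mm. Then w · w√2 = 1.62 m² = 1,620,000 mm².
w² = 1,620,000/√2, so w ≈ 1070.3 mm; long side = w√2 ≈ 1513.6 mm.

1070 × 1514 mm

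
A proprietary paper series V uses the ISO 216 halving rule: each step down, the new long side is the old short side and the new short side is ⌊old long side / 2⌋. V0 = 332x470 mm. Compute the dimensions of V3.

117 × 166 mm

V1: ⌊470/2⌋ × 332 = 235 × 332 mm
V2: ⌊332/2⌋ × 235 = 166 × 235 mm
V3: ⌊235/2⌋ × 166 = 117 × 166 mm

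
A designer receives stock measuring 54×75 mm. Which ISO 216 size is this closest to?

Aspect ratio 75/54 ≈ 1.389 (ISO target is √2 ≈ 1.414).
In the A-series (A0 area = 1 m²): A8 = 52 × 74 mm.
Off by 3 mm total — nearest standard size.

A8 (52 × 74 mm)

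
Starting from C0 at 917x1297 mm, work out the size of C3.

C1: ⌊1297/2⌋ × 917 = 648 × 917 mm
C2: ⌊917/2⌋ × 648 = 458 × 648 mm
C3: ⌊648/2⌋ × 458 = 324 × 458 mm

324 × 458 mm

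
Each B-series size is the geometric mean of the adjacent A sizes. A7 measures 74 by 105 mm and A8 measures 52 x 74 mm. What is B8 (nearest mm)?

62 × 88 mm

Short side: √(74 · 52) = √3848 ≈ 62.0 → 62 mm
Long side: √(105 · 74) = √7770 ≈ 88.1 → 88 mm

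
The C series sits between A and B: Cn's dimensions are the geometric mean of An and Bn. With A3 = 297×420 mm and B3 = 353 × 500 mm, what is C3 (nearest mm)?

324 × 458 mm

Short side: √(297 · 353) = √104841 ≈ 323.8 → 324 mm
Long side: √(420 · 500) = √210000 ≈ 458.3 → 458 mm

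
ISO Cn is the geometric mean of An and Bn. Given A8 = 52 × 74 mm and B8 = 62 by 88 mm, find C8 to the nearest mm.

Short side: √(52 · 62) = √3224 ≈ 56.8 → 57 mm
Long side: √(74 · 88) = √6512 ≈ 80.7 → 81 mm

57 × 81 mm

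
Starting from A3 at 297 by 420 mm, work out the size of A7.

A4: ⌊420/2⌋ × 297 = 210 × 297 mm
A5: ⌊297/2⌋ × 210 = 148 × 210 mm
A6: ⌊210/2⌋ × 148 = 105 × 148 mm
A7: ⌊148/2⌋ × 105 = 74 × 105 mm

74 × 105 mm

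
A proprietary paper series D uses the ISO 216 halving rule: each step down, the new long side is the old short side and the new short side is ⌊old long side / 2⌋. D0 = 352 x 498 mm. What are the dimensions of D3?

124 × 176 mm

D1: ⌊498/2⌋ × 352 = 249 × 352 mm
D2: ⌊352/2⌋ × 249 = 176 × 249 mm
D3: ⌊249/2⌋ × 176 = 124 × 176 mm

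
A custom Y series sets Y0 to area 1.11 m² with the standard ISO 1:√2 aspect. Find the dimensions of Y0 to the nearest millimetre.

886 × 1253 mm

Let the short side be w mm. Then w · w√2 = 1.11 m² = 1,110,000 mm².
w² = 1,110,000/√2, so w ≈ 885.9 mm; long side = w√2 ≈ 1252.9 mm.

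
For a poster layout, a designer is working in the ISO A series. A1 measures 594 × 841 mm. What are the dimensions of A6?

105 × 148 mm

A2: ⌊841/2⌋ × 594 = 420 × 594 mm
A3: ⌊594/2⌋ × 420 = 297 × 420 mm
A4: ⌊420/2⌋ × 297 = 210 × 297 mm
A5: ⌊297/2⌋ × 210 = 148 × 210 mm
A6: ⌊210/2⌋ × 148 = 105 × 148 mm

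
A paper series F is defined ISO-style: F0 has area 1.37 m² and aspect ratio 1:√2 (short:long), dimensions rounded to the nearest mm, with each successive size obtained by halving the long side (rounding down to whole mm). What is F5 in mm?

174 × 246 mm

Let F0's short side be w mm. w · w√2 = 1.37 m² = 1,370,000 mm², so w ≈ 984.2 mm and w√2 ≈ 1391.9 mm → F0 = 984 × 1392 mm.
F1: ⌊1392/2⌋ × 984 = 696 × 984 mm
F2: ⌊984/2⌋ × 696 = 492 × 696 mm
F3: ⌊696/2⌋ × 492 = 348 × 492 mm
F4: ⌊492/2⌋ × 348 = 246 × 348 mm
F5: ⌊348/2⌋ × 246 = 174 × 246 mm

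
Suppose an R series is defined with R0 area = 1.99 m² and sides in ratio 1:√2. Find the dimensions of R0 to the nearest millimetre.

Let the short side be w mm. Then w · w√2 = 1.99 m² = 1,990,000 mm².
w² = 1,990,000/√2, so w ≈ 1186.2 mm; long side = w√2 ≈ 1677.6 mm.

1186 × 1678 mm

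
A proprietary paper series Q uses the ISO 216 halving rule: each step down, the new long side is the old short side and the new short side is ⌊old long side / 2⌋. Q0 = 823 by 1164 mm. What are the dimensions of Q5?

Q1: ⌊1164/2⌋ × 823 = 582 × 823 mm
Q2: ⌊823/2⌋ × 582 = 411 × 582 mm
Q3: ⌊582/2⌋ × 411 = 291 × 411 mm
Q4: ⌊411/2⌋ × 291 = 205 × 291 mm
Q5: ⌊291/2⌋ × 205 = 145 × 205 mm

145 × 205 mm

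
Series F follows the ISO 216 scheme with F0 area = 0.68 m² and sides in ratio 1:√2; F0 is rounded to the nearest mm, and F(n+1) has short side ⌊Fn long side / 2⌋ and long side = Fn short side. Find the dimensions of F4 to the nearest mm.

173 × 245 mm

Let F0's short side be w mm. w · w√2 = 0.68 m² = 680,000 mm², so w ≈ 693.4 mm and w√2 ≈ 980.6 mm → F0 = 693 × 981 mm.
F1: ⌊981/2⌋ × 693 = 490 × 693 mm
F2: ⌊693/2⌋ × 490 = 346 × 490 mm
F3: ⌊490/2⌋ × 346 = 245 × 346 mm
F4: ⌊346/2⌋ × 245 = 173 × 245 mm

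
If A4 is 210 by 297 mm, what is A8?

A5: ⌊297/2⌋ × 210 = 148 × 210 mm
A6: ⌊210/2⌋ × 148 = 105 × 148 mm
A7: ⌊148/2⌋ × 105 = 74 × 105 mm
A8: ⌊105/2⌋ × 74 = 52 × 74 mm

52 × 74 mm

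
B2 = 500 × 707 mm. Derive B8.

B3: ⌊707/2⌋ × 500 = 353 × 500 mm
B4: ⌊500/2⌋ × 353 = 250 × 353 mm
B5: ⌊353/2⌋ × 250 = 176 × 250 mm
B6: ⌊250/2⌋ × 176 = 125 × 176 mm
B7: ⌊176/2⌋ × 125 = 88 × 125 mm
B8: ⌊125/2⌋ × 88 = 62 × 88 mm

62 × 88 mm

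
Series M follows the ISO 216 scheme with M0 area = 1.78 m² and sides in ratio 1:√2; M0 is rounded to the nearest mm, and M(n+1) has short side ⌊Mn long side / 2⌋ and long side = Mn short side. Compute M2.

Let M0's short side be w mm. w · w√2 = 1.78 m² = 1,780,000 mm², so w ≈ 1121.9 mm and w√2 ≈ 1586.6 mm → M0 = 1122 × 1587 mm.
M1: ⌊1587/2⌋ × 1122 = 793 × 1122 mm
M2: ⌊1122/2⌋ × 793 = 561 × 793 mm

561 × 793 mm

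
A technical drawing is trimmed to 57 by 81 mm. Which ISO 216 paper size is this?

Aspect ratio 81/57 ≈ 1.421 — close to the ISO √2 ≈ 1.414.
In the C-series (envelope sizes, between A and B): C8 = 57 × 81 mm.

C8 (57 × 81 mm)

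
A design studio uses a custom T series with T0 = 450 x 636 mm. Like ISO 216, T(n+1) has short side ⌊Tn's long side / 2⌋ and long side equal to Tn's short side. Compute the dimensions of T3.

159 × 225 mm

T1: ⌊636/2⌋ × 450 = 318 × 450 mm
T2: ⌊450/2⌋ × 318 = 225 × 318 mm
T3: ⌊318/2⌋ × 225 = 159 × 225 mm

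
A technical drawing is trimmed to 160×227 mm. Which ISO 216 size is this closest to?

C5 (162 × 229 mm)

Aspect ratio 227/160 ≈ 1.419 — close to the ISO √2 ≈ 1.414.
In the C-series (envelope sizes, between A and B): C5 = 162 × 229 mm.
Off by 4 mm total — nearest standard size.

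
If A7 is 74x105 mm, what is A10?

26 × 37 mm

A8: ⌊105/2⌋ × 74 = 52 × 74 mm
A9: ⌊74/2⌋ × 52 = 37 × 52 mm
A10: ⌊52/2⌋ × 37 = 26 × 37 mm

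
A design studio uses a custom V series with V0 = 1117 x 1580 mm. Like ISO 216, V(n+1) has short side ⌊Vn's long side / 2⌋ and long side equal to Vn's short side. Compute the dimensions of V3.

395 × 558 mm

V1: ⌊1580/2⌋ × 1117 = 790 × 1117 mm
V2: ⌊1117/2⌋ × 790 = 558 × 790 mm
V3: ⌊790/2⌋ × 558 = 395 × 558 mm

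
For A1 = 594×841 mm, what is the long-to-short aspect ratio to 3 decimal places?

841 / 594 = 1.416
ISO 216 targets √2 ≈ 1.414; the +0.002 deviation is from mm rounding.

1.416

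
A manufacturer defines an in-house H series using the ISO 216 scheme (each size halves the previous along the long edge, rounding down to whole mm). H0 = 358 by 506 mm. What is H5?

63 × 89 mm

H1: ⌊506/2⌋ × 358 = 253 × 358 mm
H2: ⌊358/2⌋ × 253 = 179 × 253 mm
H3: ⌊253/2⌋ × 179 = 126 × 179 mm
H4: ⌊179/2⌋ × 126 = 89 × 126 mm
H5: ⌊126/2⌋ × 89 = 63 × 89 mm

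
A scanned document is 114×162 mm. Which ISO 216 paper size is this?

Aspect ratio 162/114 ≈ 1.421 — close to the ISO √2 ≈ 1.414.
In the C-series (envelope sizes, between A and B): C6 = 114 × 162 mm.

C6 (114 × 162 mm)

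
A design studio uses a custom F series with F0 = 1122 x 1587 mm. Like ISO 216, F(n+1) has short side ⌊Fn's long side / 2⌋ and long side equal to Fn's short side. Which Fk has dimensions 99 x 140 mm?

F7

F0: 1122 × 1587 mm
F1: 793 × 1122 mm
F2: 561 × 793 mm
F3: 396 × 561 mm
F4: 280 × 396 mm
F5: 198 × 280 mm
F6: 140 × 198 mm
F7: 99 × 140 mm
F8: 70 × 99 mm
→ matches F7.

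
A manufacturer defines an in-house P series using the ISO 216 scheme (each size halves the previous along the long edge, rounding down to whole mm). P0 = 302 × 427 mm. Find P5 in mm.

53 × 75 mm

P1: ⌊427/2⌋ × 302 = 213 × 302 mm
P2: ⌊302/2⌋ × 213 = 151 × 213 mm
P3: ⌊213/2⌋ × 151 = 106 × 151 mm
P4: ⌊151/2⌋ × 106 = 75 × 106 mm
P5: ⌊106/2⌋ × 75 = 53 × 75 mm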